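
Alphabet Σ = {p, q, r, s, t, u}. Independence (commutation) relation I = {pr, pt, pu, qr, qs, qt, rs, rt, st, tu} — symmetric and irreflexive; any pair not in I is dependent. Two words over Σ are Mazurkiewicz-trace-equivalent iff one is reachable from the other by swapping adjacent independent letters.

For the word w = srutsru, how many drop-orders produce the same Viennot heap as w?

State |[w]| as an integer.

28

piece 0:s — minimal
piece 1:r — minimal
piece 2:u rests on {0:s, 1:r}
piece 3:t — minimal
piece 4:s rests on {2:u}
piece 5:r rests on {2:u}
piece 6:u rests on {4:s, 5:r}
minimal pieces: {0:s, 1:r, 3:t}
ways to finish when only these pieces remain (= sum over removing one remaining piece with nothing left below it):
  1 left: {3}→1  {6}→1
  2 left: {3,6}→2  {4,6}→1  {5,6}→1
  3 left: {3,4,6}→3  {3,5,6}→3  {4,5,6}→2
  4 left: {2,4,5,6}→2  {3,4,5,6}→8
  5 left: {0,2,4,5,6}→2  {1,2,4,5,6}→2  {2,3,4,5,6}→10
  placing 0:s first → 12 extensions
  placing 1:r first → 12 extensions
  placing 3:t first → 4 extensions
total linear extensions = 28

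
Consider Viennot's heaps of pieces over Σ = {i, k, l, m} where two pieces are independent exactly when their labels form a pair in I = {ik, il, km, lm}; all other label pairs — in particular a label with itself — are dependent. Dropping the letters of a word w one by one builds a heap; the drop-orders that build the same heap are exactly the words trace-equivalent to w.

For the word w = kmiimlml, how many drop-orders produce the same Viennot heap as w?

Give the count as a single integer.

drop 0:k onto floor
drop 1:m onto floor
drop 2:i onto {1:m}
drop 3:i onto {2:i}
drop 4:m onto {3:i}
drop 5:l onto {0:k}
drop 6:m onto {4:m}
drop 7:l onto {5:l}
ground layer = {0:k, 1:m}
drop-orders for the pieces not yet dropped (sum over which currently-grounded one goes next):
  1 to go: {6} 1  {7} 1
  2 to go: {4,6} 1  {5,7} 1  {6,7} 2
  3 to go: {0,5,7} 1  {3,4,6} 1  {4,6,7} 3  {5,6,7} 3
  4 to go: {0,5,6,7} 4  {2,3,4,6} 1  {3,4,6,7} 4  {4,5,6,7} 6
  5 to go: {0,4,5,6,7} 10  {1,2,3,4,6} 1  {2,3,4,6,7} 5  {3,4,5,6,7} 10
  6 to go: {0,3,4,5,6,7} 20  {1,2,3,4,6,7} 6  {2,3,4,5,6,7} 15
  if 0:k drops first: 21 orders
  if 1:m drops first: 35 orders
heap linearizations: 56

56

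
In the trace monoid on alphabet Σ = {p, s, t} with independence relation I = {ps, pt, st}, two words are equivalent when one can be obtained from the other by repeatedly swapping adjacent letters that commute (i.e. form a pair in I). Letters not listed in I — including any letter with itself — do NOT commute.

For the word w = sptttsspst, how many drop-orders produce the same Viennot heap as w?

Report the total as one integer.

#0=s has no predecessor
#1=p has no predecessor
#2=t has no predecessor
#3=t depends on [2:t]
#4=t depends on [3:t]
#5=s depends on [0:s]
#6=s depends on [5:s]
#7=p depends on [1:p]
#8=s depends on [6:s]
#9=t depends on [4:t]
sources: [0:s, 1:p, 2:t]
N(rest) = Σ N(rest − s) over sources s of rest; N(one piece) = 1:
  size 1 → [7]=1  [8]=1  [9]=1
  size 2 → [1,7]=1  [4,9]=1  [6,8]=1  [7,8]=2  [7,9]=2  [8,9]=2
  size 3 → [1,7,8]=3  [1,7,9]=3  [3,4,9]=1  [4,7,9]=3  [4,8,9]=3  [5,6,8]=1  [6,7,8]=3  [6,8,9]=3  [7,8,9]=6
  size 4 → [0,5,6,8]=1  [1,4,7,9]=6  [1,6,7,8]=6  [1,7,8,9]=12  [2,3,4,9]=1  [3,4,7,9]=4  [3,4,8,9]=4  [4,6,8,9]=6  [4,7,8,9]=12  [5,6,7,8]=4  [5,6,8,9]=4  [6,7,8,9]=12
  size 5 → [0,5,6,7,8]=5  [0,5,6,8,9]=5  [1,3,4,7,9]=10  [1,4,7,8,9]=30  [1,5,6,7,8]=10  [1,6,7,8,9]=30  [2,3,4,7,9]=5  [2,3,4,8,9]=5  [3,4,6,8,9]=10  [3,4,7,8,9]=20  [4,5,6,8,9]=10  [4,6,7,8,9]=30  [5,6,7,8,9]=20
  size 6 → [0,1,5,6,7,8]=15  [0,4,5,6,8,9]=15  [0,5,6,7,8,9]=30  [1,2,3,4,7,9]=15  [1,3,4,7,8,9]=60  [1,4,6,7,8,9]=90  [1,5,6,7,8,9]=60  [2,3,4,6,8,9]=15  [2,3,4,7,8,9]=30  [3,4,5,6,8,9]=20  [3,4,6,7,8,9]=60  [4,5,6,7,8,9]=60
  size 7 → [0,1,5,6,7,8,9]=105  [0,3,4,5,6,8,9]=35  [0,4,5,6,7,8,9]=105  [1,2,3,4,7,8,9]=105  [1,3,4,6,7,8,9]=210  [1,4,5,6,7,8,9]=210  [2,3,4,5,6,8,9]=35  [2,3,4,6,7,8,9]=105  [3,4,5,6,7,8,9]=140
  size 8 → [0,1,4,5,6,7,8,9]=420  [0,2,3,4,5,6,8,9]=70  [0,3,4,5,6,7,8,9]=280  [1,2,3,4,6,7,8,9]=420  [1,3,4,5,6,7,8,9]=560  [2,3,4,5,6,7,8,9]=280
  first=0(s) contributes 1260
  first=1(p) contributes 630
  first=2(t) contributes 1260
|[w]| = 3150

3150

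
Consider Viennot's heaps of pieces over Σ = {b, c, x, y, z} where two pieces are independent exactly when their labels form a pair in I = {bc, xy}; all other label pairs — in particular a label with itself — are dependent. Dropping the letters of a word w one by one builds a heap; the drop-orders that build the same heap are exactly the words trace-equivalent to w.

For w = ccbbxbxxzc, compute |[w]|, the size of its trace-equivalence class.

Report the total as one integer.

0(c) covers ∅
1(c) covers 0:c
2(b) covers ∅
3(b) covers 2:b
4(x) covers 1:c, 3:b
5(b) covers 4:x
6(x) covers 5:b
7(x) covers 6:x
8(z) covers 7:x
9(c) covers 8:z
floor of heap: 0:c, 2:b
completions by unplaced set U, small U first (add the entries for U minus each lowest piece of U):
  |U|=1: {9}:1
  |U|=2: {8,9}:1
  |U|=3: {7,8,9}:1
  |U|=4: {6,7,8,9}:1
  |U|=5: {5,6,7,8,9}:1
  |U|=6: {4,5,6,7,8,9}:1
  |U|=7: {1,4,5,6,7,8,9}:1  {3,4,5,6,7,8,9}:1
  |U|=8: {0,1,4,5,6,7,8,9}:1  {1,3,4,5,6,7,8,9}:2  {2,3,4,5,6,7,8,9}:1
  start at 0(c): 3
  start at 2(b): 3
sum over floor = 6

6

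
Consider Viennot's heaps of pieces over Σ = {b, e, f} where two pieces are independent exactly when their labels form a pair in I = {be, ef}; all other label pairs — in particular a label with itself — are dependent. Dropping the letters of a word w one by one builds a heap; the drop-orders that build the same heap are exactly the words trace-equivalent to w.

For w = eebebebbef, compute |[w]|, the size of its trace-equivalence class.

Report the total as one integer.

piece 0:e — minimal
piece 1:e rests on {0:e}
piece 2:b — minimal
piece 3:e rests on {1:e}
piece 4:b rests on {2:b}
piece 5:e rests on {3:e}
piece 6:b rests on {4:b}
piece 7:b rests on {6:b}
piece 8:e rests on {5:e}
piece 9:f rests on {7:b}
minimal pieces: {0:e, 2:b}
ways to finish when only these pieces remain (= sum over removing one remaining piece with nothing left below it):
  1 left: {8}→1  {9}→1
  2 left: {5,8}→1  {7,9}→1  {8,9}→2
  3 left: {3,5,8}→1  {5,8,9}→3  {6,7,9}→1  {7,8,9}→3
  4 left: {1,3,5,8}→1  {3,5,8,9}→4  {4,6,7,9}→1  {5,7,8,9}→6  {6,7,8,9}→4
  5 left: {0,1,3,5,8}→1  {1,3,5,8,9}→5  {2,4,6,7,9}→1  {3,5,7,8,9}→10  {4,6,7,8,9}→5  {5,6,7,8,9}→10
  6 left: {0,1,3,5,8,9}→6  {1,3,5,7,8,9}→15  {2,4,6,7,8,9}→6  {3,5,6,7,8,9}→20  {4,5,6,7,8,9}→15
  7 left: {0,1,3,5,7,8,9}→21  {1,3,5,6,7,8,9}→35  {2,4,5,6,7,8,9}→21  {3,4,5,6,7,8,9}→35
  8 left: {0,1,3,5,6,7,8,9}→56  {1,3,4,5,6,7,8,9}→70  {2,3,4,5,6,7,8,9}→56
  placing 0:e first → 126 extensions
  placing 2:b first → 126 extensions
total linear extensions = 252

252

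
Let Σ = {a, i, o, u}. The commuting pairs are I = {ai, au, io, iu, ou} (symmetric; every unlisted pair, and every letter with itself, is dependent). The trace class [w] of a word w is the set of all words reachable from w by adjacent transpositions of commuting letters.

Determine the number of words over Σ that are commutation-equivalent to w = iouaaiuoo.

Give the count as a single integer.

756

#0=i has no predecessor
#1=o has no predecessor
#2=u has no predecessor
#3=a depends on [1:o]
#4=a depends on [3:a]
#5=i depends on [0:i]
#6=u depends on [2:u]
#7=o depends on [4:a]
#8=o depends on [7:o]
sources: [0:i, 1:o, 2:u]
N(rest) = Σ N(rest − s) over sources s of rest; N(one piece) = 1:
  size 1 → [5]=1  [6]=1  [8]=1
  size 2 → [0,5]=1  [2,6]=1  [5,6]=2  [5,8]=2  [6,8]=2  [7,8]=1
  size 3 → [0,5,6]=3  [0,5,8]=3  [2,5,6]=3  [2,6,8]=3  [4,7,8]=1  [5,6,8]=6  [5,7,8]=3  [6,7,8]=3
  size 4 → [0,2,5,6]=6  [0,5,6,8]=12  [0,5,7,8]=6  [2,5,6,8]=12  [2,6,7,8]=6  [3,4,7,8]=1  [4,5,7,8]=4  [4,6,7,8]=4  [5,6,7,8]=12
  size 5 → [0,2,5,6,8]=30  [0,4,5,7,8]=10  [0,5,6,7,8]=30  [1,3,4,7,8]=1  [2,4,6,7,8]=10  [2,5,6,7,8]=30  [3,4,5,7,8]=5  [3,4,6,7,8]=5  [4,5,6,7,8]=20
  size 6 → [0,2,5,6,7,8]=90  [0,3,4,5,7,8]=15  [0,4,5,6,7,8]=60  [1,3,4,5,7,8]=6  [1,3,4,6,7,8]=6  [2,3,4,6,7,8]=15  [2,4,5,6,7,8]=60  [3,4,5,6,7,8]=30
  size 7 → [0,1,3,4,5,7,8]=21  [0,2,4,5,6,7,8]=210  [0,3,4,5,6,7,8]=105  [1,2,3,4,6,7,8]=21  [1,3,4,5,6,7,8]=42  [2,3,4,5,6,7,8]=105
  first=0(i) contributes 168
  first=1(o) contributes 420
  first=2(u) contributes 168
|[w]| = 756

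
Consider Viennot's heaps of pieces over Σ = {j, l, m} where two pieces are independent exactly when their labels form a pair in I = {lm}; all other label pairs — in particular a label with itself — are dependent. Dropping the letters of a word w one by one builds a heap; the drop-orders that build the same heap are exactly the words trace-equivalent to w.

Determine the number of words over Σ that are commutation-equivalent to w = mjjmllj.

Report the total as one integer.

#0=m has no predecessor
#1=j depends on [0:m]
#2=j depends on [1:j]
#3=m depends on [2:j]
#4=l depends on [2:j]
#5=l depends on [4:l]
#6=j depends on [3:m, 5:l]
sources: [0:m]
N(rest) = Σ N(rest − s) over sources s of rest; N(one piece) = 1:
  size 1 → [6]=1
  size 2 → [3,6]=1  [5,6]=1
  size 3 → [3,5,6]=2  [4,5,6]=1
  size 4 → [3,4,5,6]=3
  size 5 → [2,3,4,5,6]=3
  first=0(m) contributes 3

3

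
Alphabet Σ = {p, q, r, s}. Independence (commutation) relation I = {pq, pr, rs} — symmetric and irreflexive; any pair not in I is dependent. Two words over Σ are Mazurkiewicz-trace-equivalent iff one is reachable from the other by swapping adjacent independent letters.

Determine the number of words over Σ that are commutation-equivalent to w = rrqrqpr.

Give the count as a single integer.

7

drop 0:r onto floor
drop 1:r onto {0:r}
drop 2:q onto {1:r}
drop 3:r onto {2:q}
drop 4:q onto {3:r}
drop 5:p onto floor
drop 6:r onto {4:q}
ground layer = {0:r, 5:p}
drop-orders for the pieces not yet dropped (sum over which currently-grounded one goes next):
  1 to go: {5} 1  {6} 1
  2 to go: {4,6} 1  {5,6} 2
  3 to go: {3,4,6} 1  {4,5,6} 3
  4 to go: {2,3,4,6} 1  {3,4,5,6} 4
  5 to go: {1,2,3,4,6} 1  {2,3,4,5,6} 5
  if 0:r drops first: 6 orders
  if 5:p drops first: 1 orders
heap linearizations: 7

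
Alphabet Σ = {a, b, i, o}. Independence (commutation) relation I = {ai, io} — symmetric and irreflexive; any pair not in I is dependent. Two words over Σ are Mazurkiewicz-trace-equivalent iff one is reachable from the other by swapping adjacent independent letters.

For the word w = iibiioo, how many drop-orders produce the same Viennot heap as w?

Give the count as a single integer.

drop 0:i onto floor
drop 1:i onto {0:i}
drop 2:b onto {1:i}
drop 3:i onto {2:b}
drop 4:i onto {3:i}
drop 5:o onto {2:b}
drop 6:o onto {5:o}
ground layer = {0:i}
drop-orders for the pieces not yet dropped (sum over which currently-grounded one goes next):
  1 to go: {4} 1  {6} 1
  2 to go: {3,4} 1  {4,6} 2  {5,6} 1
  3 to go: {3,4,6} 3  {4,5,6} 3
  4 to go: {3,4,5,6} 6
  5 to go: {2,3,4,5,6} 6
  if 0:i drops first: 6 orders

6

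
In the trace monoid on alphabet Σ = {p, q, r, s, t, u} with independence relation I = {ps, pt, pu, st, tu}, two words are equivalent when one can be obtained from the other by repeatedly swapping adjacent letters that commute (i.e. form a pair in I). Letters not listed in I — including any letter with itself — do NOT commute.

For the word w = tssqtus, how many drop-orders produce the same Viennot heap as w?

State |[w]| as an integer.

9

0(t) covers ∅
1(s) covers ∅
2(s) covers 1:s
3(q) covers 0:t, 2:s
4(t) covers 3:q
5(u) covers 3:q
6(s) covers 5:u
floor of heap: 0:t, 1:s
completions by unplaced set U, small U first (add the entries for U minus each lowest piece of U):
  |U|=1: {4}:1  {6}:1
  |U|=2: {4,6}:2  {5,6}:1
  |U|=3: {4,5,6}:3
  |U|=4: {3,4,5,6}:3
  |U|=5: {0,3,4,5,6}:3  {2,3,4,5,6}:3
  start at 0(t): 3
  start at 1(s): 6
sum over floor = 9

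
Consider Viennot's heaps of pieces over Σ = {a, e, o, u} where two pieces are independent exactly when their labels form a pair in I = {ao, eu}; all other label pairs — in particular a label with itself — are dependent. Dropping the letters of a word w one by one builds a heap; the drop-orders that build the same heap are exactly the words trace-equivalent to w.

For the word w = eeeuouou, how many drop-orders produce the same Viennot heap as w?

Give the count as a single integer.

4

drop 0:e onto floor
drop 1:e onto {0:e}
drop 2:e onto {1:e}
drop 3:u onto floor
drop 4:o onto {2:e, 3:u}
drop 5:u onto {4:o}
drop 6:o onto {5:u}
drop 7:u onto {6:o}
ground layer = {0:e, 3:u}
drop-orders for the pieces not yet dropped (sum over which currently-grounded one goes next):
  1 to go: {7} 1
  2 to go: {6,7} 1
  3 to go: {5,6,7} 1
  4 to go: {4,5,6,7} 1
  5 to go: {2,4,5,6,7} 1  {3,4,5,6,7} 1
  6 to go: {1,2,4,5,6,7} 1  {2,3,4,5,6,7} 2
  if 0:e drops first: 3 orders
  if 3:u drops first: 1 orders
heap linearizations: 4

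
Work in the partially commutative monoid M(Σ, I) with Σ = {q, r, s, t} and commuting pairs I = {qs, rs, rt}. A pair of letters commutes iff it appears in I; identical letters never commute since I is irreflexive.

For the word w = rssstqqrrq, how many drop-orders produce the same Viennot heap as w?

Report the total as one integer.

5

0(r) covers ∅
1(s) covers ∅
2(s) covers 1:s
3(s) covers 2:s
4(t) covers 3:s
5(q) covers 0:r, 4:t
6(q) covers 5:q
7(r) covers 6:q
8(r) covers 7:r
9(q) covers 8:r
floor of heap: 0:r, 1:s
completions by unplaced set U, small U first (add the entries for U minus each lowest piece of U):
  |U|=1: {9}:1
  |U|=2: {8,9}:1
  |U|=3: {7,8,9}:1
  |U|=4: {6,7,8,9}:1
  |U|=5: {5,6,7,8,9}:1
  |U|=6: {0,5,6,7,8,9}:1  {4,5,6,7,8,9}:1
  |U|=7: {0,4,5,6,7,8,9}:2  {3,4,5,6,7,8,9}:1
  |U|=8: {0,3,4,5,6,7,8,9}:3  {2,3,4,5,6,7,8,9}:1
  start at 0(r): 1
  start at 1(s): 4
sum over floor = 5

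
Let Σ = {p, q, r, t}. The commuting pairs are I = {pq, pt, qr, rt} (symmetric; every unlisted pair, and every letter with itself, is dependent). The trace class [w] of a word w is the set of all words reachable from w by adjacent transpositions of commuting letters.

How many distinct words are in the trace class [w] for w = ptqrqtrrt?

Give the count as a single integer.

126

piece 0:p — minimal
piece 1:t — minimal
piece 2:q rests on {1:t}
piece 3:r rests on {0:p}
piece 4:q rests on {2:q}
piece 5:t rests on {4:q}
piece 6:r rests on {3:r}
piece 7:r rests on {6:r}
piece 8:t rests on {5:t}
minimal pieces: {0:p, 1:t}
ways to finish when only these pieces remain (= sum over removing one remaining piece with nothing left below it):
  1 left: {7}→1  {8}→1
  2 left: {5,8}→1  {6,7}→1  {7,8}→2
  3 left: {3,6,7}→1  {4,5,8}→1  {5,7,8}→3  {6,7,8}→3
  4 left: {0,3,6,7}→1  {2,4,5,8}→1  {3,6,7,8}→4  {4,5,7,8}→4  {5,6,7,8}→6
  5 left: {0,3,6,7,8}→5  {1,2,4,5,8}→1  {2,4,5,7,8}→5  {3,5,6,7,8}→10  {4,5,6,7,8}→10
  6 left: {0,3,5,6,7,8}→15  {1,2,4,5,7,8}→6  {2,4,5,6,7,8}→15  {3,4,5,6,7,8}→20
  7 left: {0,3,4,5,6,7,8}→35  {1,2,4,5,6,7,8}→21  {2,3,4,5,6,7,8}→35
  placing 0:p first → 56 extensions
  placing 1:t first → 70 extensions
total linear extensions = 126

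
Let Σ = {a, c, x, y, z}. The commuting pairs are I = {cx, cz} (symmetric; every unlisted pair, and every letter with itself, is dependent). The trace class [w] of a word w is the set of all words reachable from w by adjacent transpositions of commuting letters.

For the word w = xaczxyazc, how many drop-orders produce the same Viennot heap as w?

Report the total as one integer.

piece 0:x — minimal
piece 1:a rests on {0:x}
piece 2:c rests on {1:a}
piece 3:z rests on {1:a}
piece 4:x rests on {3:z}
piece 5:y rests on {2:c, 4:x}
piece 6:a rests on {5:y}
piece 7:z rests on {6:a}
piece 8:c rests on {6:a}
minimal pieces: {0:x}
ways to finish when only these pieces remain (= sum over removing one remaining piece with nothing left below it):
  1 left: {7}→1  {8}→1
  2 left: {7,8}→2
  3 left: {6,7,8}→2
  4 left: {5,6,7,8}→2
  5 left: {2,5,6,7,8}→2  {4,5,6,7,8}→2
  6 left: {2,4,5,6,7,8}→4  {3,4,5,6,7,8}→2
  7 left: {2,3,4,5,6,7,8}→6
  placing 0:x first → 6 extensions

6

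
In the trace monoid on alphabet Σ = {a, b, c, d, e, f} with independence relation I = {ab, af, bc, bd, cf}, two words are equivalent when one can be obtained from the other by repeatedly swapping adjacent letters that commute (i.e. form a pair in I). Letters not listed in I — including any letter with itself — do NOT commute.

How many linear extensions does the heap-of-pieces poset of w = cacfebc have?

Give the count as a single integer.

drop 0:c onto floor
drop 1:a onto {0:c}
drop 2:c onto {1:a}
drop 3:f onto floor
drop 4:e onto {2:c, 3:f}
drop 5:b onto {4:e}
drop 6:c onto {4:e}
ground layer = {0:c, 3:f}
drop-orders for the pieces not yet dropped (sum over which currently-grounded one goes next):
  1 to go: {5} 1  {6} 1
  2 to go: {5,6} 2
  3 to go: {4,5,6} 2
  4 to go: {2,4,5,6} 2  {3,4,5,6} 2
  5 to go: {1,2,4,5,6} 2  {2,3,4,5,6} 4
  if 0:c drops first: 6 orders
  if 3:f drops first: 2 orders
heap linearizations: 8

8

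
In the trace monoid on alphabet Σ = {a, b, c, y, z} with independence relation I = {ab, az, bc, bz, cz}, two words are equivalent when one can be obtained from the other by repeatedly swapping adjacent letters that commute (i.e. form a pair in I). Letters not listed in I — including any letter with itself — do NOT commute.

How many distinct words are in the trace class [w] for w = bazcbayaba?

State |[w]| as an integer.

drop 0:b onto floor
drop 1:a onto floor
drop 2:z onto floor
drop 3:c onto {1:a}
drop 4:b onto {0:b}
drop 5:a onto {3:c}
drop 6:y onto {2:z, 4:b, 5:a}
drop 7:a onto {6:y}
drop 8:b onto {6:y}
drop 9:a onto {7:a}
ground layer = {0:b, 1:a, 2:z}
drop-orders for the pieces not yet dropped (sum over which currently-grounded one goes next):
  1 to go: {8} 1  {9} 1
  2 to go: {7,9} 1  {8,9} 2
  3 to go: {7,8,9} 3
  4 to go: {6,7,8,9} 3
  5 to go: {2,6,7,8,9} 3  {4,6,7,8,9} 3  {5,6,7,8,9} 3
  6 to go: {0,4,6,7,8,9} 3  {2,4,6,7,8,9} 6  {2,5,6,7,8,9} 6  {3,5,6,7,8,9} 3  {4,5,6,7,8,9} 6
  7 to go: {0,2,4,6,7,8,9} 9  {0,4,5,6,7,8,9} 9  {1,3,5,6,7,8,9} 3  {2,3,5,6,7,8,9} 9  {2,4,5,6,7,8,9} 18  {3,4,5,6,7,8,9} 9
  8 to go: {0,2,4,5,6,7,8,9} 36  {0,3,4,5,6,7,8,9} 18  {1,2,3,5,6,7,8,9} 12  {1,3,4,5,6,7,8,9} 12  {2,3,4,5,6,7,8,9} 36
  if 0:b drops first: 60 orders
  if 1:a drops first: 90 orders
  if 2:z drops first: 30 orders
heap linearizations: 180

180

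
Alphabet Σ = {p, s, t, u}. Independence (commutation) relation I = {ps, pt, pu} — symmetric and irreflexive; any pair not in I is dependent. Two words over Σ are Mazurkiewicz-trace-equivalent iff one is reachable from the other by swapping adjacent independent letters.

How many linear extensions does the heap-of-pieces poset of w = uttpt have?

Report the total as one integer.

#0=u has no predecessor
#1=t depends on [0:u]
#2=t depends on [1:t]
#3=p has no predecessor
#4=t depends on [2:t]
sources: [0:u, 3:p]
N(rest) = Σ N(rest − s) over sources s of rest; N(one piece) = 1:
  size 1 → [3]=1  [4]=1
  size 2 → [2,4]=1  [3,4]=2
  size 3 → [1,2,4]=1  [2,3,4]=3
  first=0(u) contributes 4
  first=3(p) contributes 1
|[w]| = 5

5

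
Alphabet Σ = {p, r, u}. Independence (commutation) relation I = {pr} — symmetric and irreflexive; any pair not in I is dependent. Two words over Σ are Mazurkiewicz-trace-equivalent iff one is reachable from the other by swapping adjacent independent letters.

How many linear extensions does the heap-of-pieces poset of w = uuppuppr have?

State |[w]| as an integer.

3

0(u) covers ∅
1(u) covers 0:u
2(p) covers 1:u
3(p) covers 2:p
4(u) covers 3:p
5(p) covers 4:u
6(p) covers 5:p
7(r) covers 4:u
floor of heap: 0:u
completions by unplaced set U, small U first (add the entries for U minus each lowest piece of U):
  |U|=1: {6}:1  {7}:1
  |U|=2: {5,6}:1  {6,7}:2
  |U|=3: {5,6,7}:3
  |U|=4: {4,5,6,7}:3
  |U|=5: {3,4,5,6,7}:3
  |U|=6: {2,3,4,5,6,7}:3
  start at 0(u): 3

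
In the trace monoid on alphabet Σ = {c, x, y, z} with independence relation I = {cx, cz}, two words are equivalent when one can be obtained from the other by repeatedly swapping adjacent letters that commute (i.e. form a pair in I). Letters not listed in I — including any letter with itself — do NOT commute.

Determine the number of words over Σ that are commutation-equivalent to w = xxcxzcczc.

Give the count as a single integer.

126

#0=x has no predecessor
#1=x depends on [0:x]
#2=c has no predecessor
#3=x depends on [1:x]
#4=z depends on [3:x]
#5=c depends on [2:c]
#6=c depends on [5:c]
#7=z depends on [4:z]
#8=c depends on [6:c]
sources: [0:x, 2:c]
N(rest) = Σ N(rest − s) over sources s of rest; N(one piece) = 1:
  size 1 → [7]=1  [8]=1
  size 2 → [4,7]=1  [6,8]=1  [7,8]=2
  size 3 → [3,4,7]=1  [4,7,8]=3  [5,6,8]=1  [6,7,8]=3
  size 4 → [1,3,4,7]=1  [2,5,6,8]=1  [3,4,7,8]=4  [4,6,7,8]=6  [5,6,7,8]=4
  size 5 → [0,1,3,4,7]=1  [1,3,4,7,8]=5  [2,5,6,7,8]=5  [3,4,6,7,8]=10  [4,5,6,7,8]=10
  size 6 → [0,1,3,4,7,8]=6  [1,3,4,6,7,8]=15  [2,4,5,6,7,8]=15  [3,4,5,6,7,8]=20
  size 7 → [0,1,3,4,6,7,8]=21  [1,3,4,5,6,7,8]=35  [2,3,4,5,6,7,8]=35
  first=0(x) contributes 70
  first=2(c) contributes 56
|[w]| = 126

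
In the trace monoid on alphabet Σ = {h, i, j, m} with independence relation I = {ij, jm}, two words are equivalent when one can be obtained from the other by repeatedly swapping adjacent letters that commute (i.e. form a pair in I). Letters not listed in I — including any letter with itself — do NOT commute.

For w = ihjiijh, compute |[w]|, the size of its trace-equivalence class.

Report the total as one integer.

#0=i has no predecessor
#1=h depends on [0:i]
#2=j depends on [1:h]
#3=i depends on [1:h]
#4=i depends on [3:i]
#5=j depends on [2:j]
#6=h depends on [4:i, 5:j]
sources: [0:i]
N(rest) = Σ N(rest − s) over sources s of rest; N(one piece) = 1:
  size 1 → [6]=1
  size 2 → [4,6]=1  [5,6]=1
  size 3 → [2,5,6]=1  [3,4,6]=1  [4,5,6]=2
  size 4 → [2,4,5,6]=3  [3,4,5,6]=3
  size 5 → [2,3,4,5,6]=6
  first=0(i) contributes 6

6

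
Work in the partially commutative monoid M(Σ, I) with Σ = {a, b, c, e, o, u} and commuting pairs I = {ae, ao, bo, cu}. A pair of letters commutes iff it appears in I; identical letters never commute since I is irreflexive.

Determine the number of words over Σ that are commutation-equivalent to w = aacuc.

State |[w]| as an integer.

3

piece 0:a — minimal
piece 1:a rests on {0:a}
piece 2:c rests on {1:a}
piece 3:u rests on {1:a}
piece 4:c rests on {2:c}
minimal pieces: {0:a}
ways to finish when only these pieces remain (= sum over removing one remaining piece with nothing left below it):
  1 left: {3}→1  {4}→1
  2 left: {2,4}→1  {3,4}→2
  3 left: {2,3,4}→3
  placing 0:a first → 3 extensions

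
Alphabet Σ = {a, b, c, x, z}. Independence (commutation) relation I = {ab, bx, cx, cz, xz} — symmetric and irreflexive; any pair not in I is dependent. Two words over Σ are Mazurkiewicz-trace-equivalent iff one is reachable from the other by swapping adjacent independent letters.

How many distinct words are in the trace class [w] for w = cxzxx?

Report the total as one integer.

20

0(c) covers ∅
1(x) covers ∅
2(z) covers ∅
3(x) covers 1:x
4(x) covers 3:x
floor of heap: 0:c, 1:x, 2:z
completions by unplaced set U, small U first (add the entries for U minus each lowest piece of U):
  |U|=1: {0}:1  {2}:1  {4}:1
  |U|=2: {0,2}:2  {0,4}:2  {2,4}:2  {3,4}:1
  |U|=3: {0,2,4}:6  {0,3,4}:3  {1,3,4}:1  {2,3,4}:3
  start at 0(c): 4
  start at 1(x): 12
  start at 2(z): 4
sum over floor = 20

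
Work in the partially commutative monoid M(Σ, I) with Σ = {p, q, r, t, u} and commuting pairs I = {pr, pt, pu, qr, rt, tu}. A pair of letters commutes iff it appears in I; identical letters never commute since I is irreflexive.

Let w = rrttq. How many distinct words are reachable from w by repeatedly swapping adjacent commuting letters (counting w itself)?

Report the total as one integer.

#0=r has no predecessor
#1=r depends on [0:r]
#2=t has no predecessor
#3=t depends on [2:t]
#4=q depends on [3:t]
sources: [0:r, 2:t]
N(rest) = Σ N(rest − s) over sources s of rest; N(one piece) = 1:
  size 1 → [1]=1  [4]=1
  size 2 → [0,1]=1  [1,4]=2  [3,4]=1
  size 3 → [0,1,4]=3  [1,3,4]=3  [2,3,4]=1
  first=0(r) contributes 4
  first=2(t) contributes 6
|[w]| = 10

10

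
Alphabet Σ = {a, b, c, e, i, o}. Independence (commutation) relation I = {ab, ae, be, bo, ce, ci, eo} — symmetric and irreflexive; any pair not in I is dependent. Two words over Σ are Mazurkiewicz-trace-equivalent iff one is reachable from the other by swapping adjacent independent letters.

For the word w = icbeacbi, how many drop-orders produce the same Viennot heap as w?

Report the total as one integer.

22

drop 0:i onto floor
drop 1:c onto floor
drop 2:b onto {0:i, 1:c}
drop 3:e onto {0:i}
drop 4:a onto {0:i, 1:c}
drop 5:c onto {2:b, 4:a}
drop 6:b onto {5:c}
drop 7:i onto {3:e, 6:b}
ground layer = {0:i, 1:c}
drop-orders for the pieces not yet dropped (sum over which currently-grounded one goes next):
  1 to go: {7} 1
  2 to go: {3,7} 1  {6,7} 1
  3 to go: {3,6,7} 2  {5,6,7} 1
  4 to go: {2,5,6,7} 1  {3,5,6,7} 3  {4,5,6,7} 1
  5 to go: {2,3,5,6,7} 4  {2,4,5,6,7} 2  {3,4,5,6,7} 4
  6 to go: {1,2,4,5,6,7} 2  {2,3,4,5,6,7} 10
  if 0:i drops first: 12 orders
  if 1:c drops first: 10 orders
heap linearizations: 22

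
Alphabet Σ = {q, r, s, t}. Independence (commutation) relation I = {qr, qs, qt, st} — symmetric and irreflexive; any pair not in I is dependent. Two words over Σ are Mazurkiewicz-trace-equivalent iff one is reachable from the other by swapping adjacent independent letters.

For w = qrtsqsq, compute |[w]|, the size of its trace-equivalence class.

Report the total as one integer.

#0=q has no predecessor
#1=r has no predecessor
#2=t depends on [1:r]
#3=s depends on [1:r]
#4=q depends on [0:q]
#5=s depends on [3:s]
#6=q depends on [4:q]
sources: [0:q, 1:r]
N(rest) = Σ N(rest − s) over sources s of rest; N(one piece) = 1:
  size 1 → [2]=1  [5]=1  [6]=1
  size 2 → [2,5]=2  [2,6]=2  [3,5]=1  [4,6]=1  [5,6]=2
  size 3 → [0,4,6]=1  [2,3,5]=3  [2,4,6]=3  [2,5,6]=6  [3,5,6]=3  [4,5,6]=3
  size 4 → [0,2,4,6]=4  [0,4,5,6]=4  [1,2,3,5]=3  [2,3,5,6]=12  [2,4,5,6]=12  [3,4,5,6]=6
  size 5 → [0,2,4,5,6]=20  [0,3,4,5,6]=10  [1,2,3,5,6]=15  [2,3,4,5,6]=30
  first=0(q) contributes 45
  first=1(r) contributes 60
|[w]| = 105

105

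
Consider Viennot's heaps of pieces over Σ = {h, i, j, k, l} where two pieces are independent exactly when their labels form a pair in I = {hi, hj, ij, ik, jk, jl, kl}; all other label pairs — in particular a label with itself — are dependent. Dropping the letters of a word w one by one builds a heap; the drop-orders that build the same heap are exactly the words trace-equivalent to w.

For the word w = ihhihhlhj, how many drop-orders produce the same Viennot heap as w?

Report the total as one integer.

0(i) covers ∅
1(h) covers ∅
2(h) covers 1:h
3(i) covers 0:i
4(h) covers 2:h
5(h) covers 4:h
6(l) covers 3:i, 5:h
7(h) covers 6:l
8(j) covers ∅
floor of heap: 0:i, 1:h, 8:j
completions by unplaced set U, small U first (add the entries for U minus each lowest piece of U):
  |U|=1: {7}:1  {8}:1
  |U|=2: {6,7}:1  {7,8}:2
  |U|=3: {3,6,7}:1  {5,6,7}:1  {6,7,8}:3
  |U|=4: {0,3,6,7}:1  {3,5,6,7}:2  {3,6,7,8}:4  {4,5,6,7}:1  {5,6,7,8}:4
  |U|=5: {0,3,5,6,7}:3  {0,3,6,7,8}:5  {2,4,5,6,7}:1  {3,4,5,6,7}:3  {3,5,6,7,8}:10  {4,5,6,7,8}:5
  |U|=6: {0,3,4,5,6,7}:6  {0,3,5,6,7,8}:18  {1,2,4,5,6,7}:1  {2,3,4,5,6,7}:4  {2,4,5,6,7,8}:6  {3,4,5,6,7,8}:18
  |U|=7: {0,2,3,4,5,6,7}:10  {0,3,4,5,6,7,8}:42  {1,2,3,4,5,6,7}:5  {1,2,4,5,6,7,8}:7  {2,3,4,5,6,7,8}:28
  start at 0(i): 40
  start at 1(h): 80
  start at 8(j): 15
sum over floor = 135

135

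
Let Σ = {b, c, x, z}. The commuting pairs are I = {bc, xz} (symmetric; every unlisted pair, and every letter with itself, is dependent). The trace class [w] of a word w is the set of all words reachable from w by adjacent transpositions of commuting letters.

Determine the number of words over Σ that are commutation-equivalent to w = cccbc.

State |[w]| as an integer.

5

drop 0:c onto floor
drop 1:c onto {0:c}
drop 2:c onto {1:c}
drop 3:b onto floor
drop 4:c onto {2:c}
ground layer = {0:c, 3:b}
drop-orders for the pieces not yet dropped (sum over which currently-grounded one goes next):
  1 to go: {3} 1  {4} 1
  2 to go: {2,4} 1  {3,4} 2
  3 to go: {1,2,4} 1  {2,3,4} 3
  if 0:c drops first: 4 orders
  if 3:b drops first: 1 orders
heap linearizations: 5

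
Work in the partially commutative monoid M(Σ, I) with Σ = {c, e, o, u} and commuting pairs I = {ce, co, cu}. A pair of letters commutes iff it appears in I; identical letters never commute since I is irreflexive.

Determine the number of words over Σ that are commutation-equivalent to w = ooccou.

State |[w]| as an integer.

15

drop 0:o onto floor
drop 1:o onto {0:o}
drop 2:c onto floor
drop 3:c onto {2:c}
drop 4:o onto {1:o}
drop 5:u onto {4:o}
ground layer = {0:o, 2:c}
drop-orders for the pieces not yet dropped (sum over which currently-grounded one goes next):
  1 to go: {3} 1  {5} 1
  2 to go: {2,3} 1  {3,5} 2  {4,5} 1
  3 to go: {1,4,5} 1  {2,3,5} 3  {3,4,5} 3
  4 to go: {0,1,4,5} 1  {1,3,4,5} 4  {2,3,4,5} 6
  if 0:o drops first: 10 orders
  if 2:c drops first: 5 orders
heap linearizations: 15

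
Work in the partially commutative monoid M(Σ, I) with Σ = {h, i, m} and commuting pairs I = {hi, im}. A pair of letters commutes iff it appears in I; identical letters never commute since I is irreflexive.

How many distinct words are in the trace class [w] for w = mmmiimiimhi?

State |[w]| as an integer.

drop 0:m onto floor
drop 1:m onto {0:m}
drop 2:m onto {1:m}
drop 3:i onto floor
drop 4:i onto {3:i}
drop 5:m onto {2:m}
drop 6:i onto {4:i}
drop 7:i onto {6:i}
drop 8:m onto {5:m}
drop 9:h onto {8:m}
drop 10:i onto {7:i}
ground layer = {0:m, 3:i}
drop-orders for the pieces not yet dropped (sum over which currently-grounded one goes next):
  1 to go: {9} 1  {10} 1
  2 to go: {7,10} 1  {8,9} 1  {9,10} 2
  3 to go: {5,8,9} 1  {6,7,10} 1  {7,9,10} 3  {8,9,10} 3
  4 to go: {2,5,8,9} 1  {4,6,7,10} 1  {5,8,9,10} 4  {6,7,9,10} 4  {7,8,9,10} 6
  5 to go: {1,2,5,8,9} 1  {2,5,8,9,10} 5  {3,4,6,7,10} 1  {4,6,7,9,10} 5  {5,7,8,9,10} 10  {6,7,8,9,10} 10
  6 to go: {0,1,2,5,8,9} 1  {1,2,5,8,9,10} 6  {2,5,7,8,9,10} 15  {3,4,6,7,9,10} 6  {4,6,7,8,9,10} 15  {5,6,7,8,9,10} 20
  7 to go: {0,1,2,5,8,9,10} 7  {1,2,5,7,8,9,10} 21  {2,5,6,7,8,9,10} 35  {3,4,6,7,8,9,10} 21  {4,5,6,7,8,9,10} 35
  8 to go: {0,1,2,5,7,8,9,10} 28  {1,2,5,6,7,8,9,10} 56  {2,4,5,6,7,8,9,10} 70  {3,4,5,6,7,8,9,10} 56
  9 to go: {0,1,2,5,6,7,8,9,10} 84  {1,2,4,5,6,7,8,9,10} 126  {2,3,4,5,6,7,8,9,10} 126
  if 0:m drops first: 252 orders
  if 3:i drops first: 210 orders
heap linearizations: 462

462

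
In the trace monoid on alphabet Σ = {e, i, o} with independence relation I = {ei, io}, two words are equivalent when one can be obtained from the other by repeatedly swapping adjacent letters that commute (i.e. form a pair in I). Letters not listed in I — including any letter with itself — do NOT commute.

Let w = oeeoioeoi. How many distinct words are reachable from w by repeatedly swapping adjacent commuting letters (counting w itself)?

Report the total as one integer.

#0=o has no predecessor
#1=e depends on [0:o]
#2=e depends on [1:e]
#3=o depends on [2:e]
#4=i has no predecessor
#5=o depends on [3:o]
#6=e depends on [5:o]
#7=o depends on [6:e]
#8=i depends on [4:i]
sources: [0:o, 4:i]
N(rest) = Σ N(rest − s) over sources s of rest; N(one piece) = 1:
  size 1 → [7]=1  [8]=1
  size 2 → [4,8]=1  [6,7]=1  [7,8]=2
  size 3 → [4,7,8]=3  [5,6,7]=1  [6,7,8]=3
  size 4 → [3,5,6,7]=1  [4,6,7,8]=6  [5,6,7,8]=4
  size 5 → [2,3,5,6,7]=1  [3,5,6,7,8]=5  [4,5,6,7,8]=10
  size 6 → [1,2,3,5,6,7]=1  [2,3,5,6,7,8]=6  [3,4,5,6,7,8]=15
  size 7 → [0,1,2,3,5,6,7]=1  [1,2,3,5,6,7,8]=7  [2,3,4,5,6,7,8]=21
  first=0(o) contributes 28
  first=4(i) contributes 8
|[w]| = 36

36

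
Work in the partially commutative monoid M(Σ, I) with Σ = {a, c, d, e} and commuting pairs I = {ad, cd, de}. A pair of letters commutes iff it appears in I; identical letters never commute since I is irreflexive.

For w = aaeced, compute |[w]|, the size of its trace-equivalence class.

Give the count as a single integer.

drop 0:a onto floor
drop 1:a onto {0:a}
drop 2:e onto {1:a}
drop 3:c onto {2:e}
drop 4:e onto {3:c}
drop 5:d onto floor
ground layer = {0:a, 5:d}
drop-orders for the pieces not yet dropped (sum over which currently-grounded one goes next):
  1 to go: {4} 1  {5} 1
  2 to go: {3,4} 1  {4,5} 2
  3 to go: {2,3,4} 1  {3,4,5} 3
  4 to go: {1,2,3,4} 1  {2,3,4,5} 4
  if 0:a drops first: 5 orders
  if 5:d drops first: 1 orders
heap linearizations: 6

6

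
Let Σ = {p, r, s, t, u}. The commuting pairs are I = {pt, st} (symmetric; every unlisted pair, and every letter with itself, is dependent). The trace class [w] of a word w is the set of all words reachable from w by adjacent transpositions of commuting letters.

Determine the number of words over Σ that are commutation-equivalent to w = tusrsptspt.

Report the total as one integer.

#0=t has no predecessor
#1=u depends on [0:t]
#2=s depends on [1:u]
#3=r depends on [2:s]
#4=s depends on [3:r]
#5=p depends on [4:s]
#6=t depends on [3:r]
#7=s depends on [5:p]
#8=p depends on [7:s]
#9=t depends on [6:t]
sources: [0:t]
N(rest) = Σ N(rest − s) over sources s of rest; N(one piece) = 1:
  size 1 → [8]=1  [9]=1
  size 2 → [6,9]=1  [7,8]=1  [8,9]=2
  size 3 → [5,7,8]=1  [6,8,9]=3  [7,8,9]=3
  size 4 → [4,5,7,8]=1  [5,7,8,9]=4  [6,7,8,9]=6
  size 5 → [4,5,7,8,9]=5  [5,6,7,8,9]=10
  size 6 → [4,5,6,7,8,9]=15
  size 7 → [3,4,5,6,7,8,9]=15
  size 8 → [2,3,4,5,6,7,8,9]=15
  first=0(t) contributes 15

15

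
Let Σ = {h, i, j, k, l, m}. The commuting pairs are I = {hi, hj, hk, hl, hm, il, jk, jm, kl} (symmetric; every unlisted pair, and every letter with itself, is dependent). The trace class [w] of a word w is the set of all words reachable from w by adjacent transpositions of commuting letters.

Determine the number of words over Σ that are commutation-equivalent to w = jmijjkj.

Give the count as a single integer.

8

#0=j has no predecessor
#1=m has no predecessor
#2=i depends on [0:j, 1:m]
#3=j depends on [2:i]
#4=j depends on [3:j]
#5=k depends on [2:i]
#6=j depends on [4:j]
sources: [0:j, 1:m]
N(rest) = Σ N(rest − s) over sources s of rest; N(one piece) = 1:
  size 1 → [5]=1  [6]=1
  size 2 → [4,6]=1  [5,6]=2
  size 3 → [3,4,6]=1  [4,5,6]=3
  size 4 → [3,4,5,6]=4
  size 5 → [2,3,4,5,6]=4
  first=0(j) contributes 4
  first=1(m) contributes 4
|[w]| = 8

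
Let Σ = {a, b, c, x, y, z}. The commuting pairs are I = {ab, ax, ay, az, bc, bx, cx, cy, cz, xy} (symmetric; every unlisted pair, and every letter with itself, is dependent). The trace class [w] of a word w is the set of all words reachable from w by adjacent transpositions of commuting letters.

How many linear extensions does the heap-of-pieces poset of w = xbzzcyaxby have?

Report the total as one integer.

360

0(x) covers ∅
1(b) covers ∅
2(z) covers 0:x, 1:b
3(z) covers 2:z
4(c) covers ∅
5(y) covers 3:z
6(a) covers 4:c
7(x) covers 3:z
8(b) covers 5:y
9(y) covers 8:b
floor of heap: 0:x, 1:b, 4:c
completions by unplaced set U, small U first (add the entries for U minus each lowest piece of U):
  |U|=1: {6}:1  {7}:1  {9}:1
  |U|=2: {4,6}:1  {6,7}:2  {6,9}:2  {7,9}:2  {8,9}:1
  |U|=3: {4,6,7}:3  {4,6,9}:3  {5,8,9}:1  {6,7,9}:6  {6,8,9}:3  {7,8,9}:3
  |U|=4: {4,6,7,9}:12  {4,6,8,9}:6  {5,6,8,9}:4  {5,7,8,9}:4  {6,7,8,9}:12
  |U|=5: {3,5,7,8,9}:4  {4,5,6,8,9}:10  {4,6,7,8,9}:30  {5,6,7,8,9}:20
  |U|=6: {2,3,5,7,8,9}:4  {3,5,6,7,8,9}:24  {4,5,6,7,8,9}:60
  |U|=7: {0,2,3,5,7,8,9}:4  {1,2,3,5,7,8,9}:4  {2,3,5,6,7,8,9}:28  {3,4,5,6,7,8,9}:84
  |U|=8: {0,1,2,3,5,7,8,9}:8  {0,2,3,5,6,7,8,9}:32  {1,2,3,5,6,7,8,9}:32  {2,3,4,5,6,7,8,9}:112
  start at 0(x): 144
  start at 1(b): 144
  start at 4(c): 72
sum over floor = 360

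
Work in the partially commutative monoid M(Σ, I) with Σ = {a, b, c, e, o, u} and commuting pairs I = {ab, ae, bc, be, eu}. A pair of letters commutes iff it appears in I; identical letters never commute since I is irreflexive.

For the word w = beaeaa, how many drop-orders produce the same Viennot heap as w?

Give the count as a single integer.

piece 0:b — minimal
piece 1:e — minimal
piece 2:a — minimal
piece 3:e rests on {1:e}
piece 4:a rests on {2:a}
piece 5:a rests on {4:a}
minimal pieces: {0:b, 1:e, 2:a}
ways to finish when only these pieces remain (= sum over removing one remaining piece with nothing left below it):
  1 left: {0}→1  {3}→1  {5}→1
  2 left: {0,3}→2  {0,5}→2  {1,3}→1  {3,5}→2  {4,5}→1
  3 left: {0,1,3}→3  {0,3,5}→6  {0,4,5}→3  {1,3,5}→3  {2,4,5}→1  {3,4,5}→3
  4 left: {0,1,3,5}→12  {0,2,4,5}→4  {0,3,4,5}→12  {1,3,4,5}→6  {2,3,4,5}→4
  placing 0:b first → 10 extensions
  placing 1:e first → 20 extensions
  placing 2:a first → 30 extensions
total linear extensions = 60

60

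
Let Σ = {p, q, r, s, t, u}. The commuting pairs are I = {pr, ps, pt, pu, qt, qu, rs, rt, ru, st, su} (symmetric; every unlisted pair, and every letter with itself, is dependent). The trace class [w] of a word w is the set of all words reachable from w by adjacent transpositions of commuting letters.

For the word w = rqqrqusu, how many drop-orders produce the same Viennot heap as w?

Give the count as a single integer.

drop 0:r onto floor
drop 1:q onto {0:r}
drop 2:q onto {1:q}
drop 3:r onto {2:q}
drop 4:q onto {3:r}
drop 5:u onto floor
drop 6:s onto {4:q}
drop 7:u onto {5:u}
ground layer = {0:r, 5:u}
drop-orders for the pieces not yet dropped (sum over which currently-grounded one goes next):
  1 to go: {6} 1  {7} 1
  2 to go: {4,6} 1  {5,7} 1  {6,7} 2
  3 to go: {3,4,6} 1  {4,6,7} 3  {5,6,7} 3
  4 to go: {2,3,4,6} 1  {3,4,6,7} 4  {4,5,6,7} 6
  5 to go: {1,2,3,4,6} 1  {2,3,4,6,7} 5  {3,4,5,6,7} 10
  6 to go: {0,1,2,3,4,6} 1  {1,2,3,4,6,7} 6  {2,3,4,5,6,7} 15
  if 0:r drops first: 21 orders
  if 5:u drops first: 7 orders
heap linearizations: 28

28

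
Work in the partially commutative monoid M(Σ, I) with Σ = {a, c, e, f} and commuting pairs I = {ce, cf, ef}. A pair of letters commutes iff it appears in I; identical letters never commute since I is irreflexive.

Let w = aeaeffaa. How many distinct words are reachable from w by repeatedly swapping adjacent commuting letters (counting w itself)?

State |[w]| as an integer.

3

0(a) covers ∅
1(e) covers 0:a
2(a) covers 1:e
3(e) covers 2:a
4(f) covers 2:a
5(f) covers 4:f
6(a) covers 3:e, 5:f
7(a) covers 6:a
floor of heap: 0:a
completions by unplaced set U, small U first (add the entries for U minus each lowest piece of U):
  |U|=1: {7}:1
  |U|=2: {6,7}:1
  |U|=3: {3,6,7}:1  {5,6,7}:1
  |U|=4: {3,5,6,7}:2  {4,5,6,7}:1
  |U|=5: {3,4,5,6,7}:3
  |U|=6: {2,3,4,5,6,7}:3
  start at 0(a): 3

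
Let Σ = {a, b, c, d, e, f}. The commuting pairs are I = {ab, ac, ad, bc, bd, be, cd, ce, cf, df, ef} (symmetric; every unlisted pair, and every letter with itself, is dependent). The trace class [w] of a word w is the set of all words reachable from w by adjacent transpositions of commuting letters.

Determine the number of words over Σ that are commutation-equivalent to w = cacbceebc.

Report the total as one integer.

1260

#0=c has no predecessor
#1=a has no predecessor
#2=c depends on [0:c]
#3=b has no predecessor
#4=c depends on [2:c]
#5=e depends on [1:a]
#6=e depends on [5:e]
#7=b depends on [3:b]
#8=c depends on [4:c]
sources: [0:c, 1:a, 3:b]
N(rest) = Σ N(rest − s) over sources s of rest; N(one piece) = 1:
  size 1 → [6]=1  [7]=1  [8]=1
  size 2 → [3,7]=1  [4,8]=1  [5,6]=1  [6,7]=2  [6,8]=2  [7,8]=2
  size 3 → [1,5,6]=1  [2,4,8]=1  [3,6,7]=3  [3,7,8]=3  [4,6,8]=3  [4,7,8]=3  [5,6,7]=3  [5,6,8]=3  [6,7,8]=6
  size 4 → [0,2,4,8]=1  [1,5,6,7]=4  [1,5,6,8]=4  [2,4,6,8]=4  [2,4,7,8]=4  [3,4,7,8]=6  [3,5,6,7]=6  [3,6,7,8]=12  [4,5,6,8]=6  [4,6,7,8]=12  [5,6,7,8]=12
  size 5 → [0,2,4,6,8]=5  [0,2,4,7,8]=5  [1,3,5,6,7]=10  [1,4,5,6,8]=10  [1,5,6,7,8]=20  [2,3,4,7,8]=10  [2,4,5,6,8]=10  [2,4,6,7,8]=20  [3,4,6,7,8]=30  [3,5,6,7,8]=30  [4,5,6,7,8]=30
  size 6 → [0,2,3,4,7,8]=15  [0,2,4,5,6,8]=15  [0,2,4,6,7,8]=30  [1,2,4,5,6,8]=20  [1,3,5,6,7,8]=60  [1,4,5,6,7,8]=60  [2,3,4,6,7,8]=60  [2,4,5,6,7,8]=60  [3,4,5,6,7,8]=90
  size 7 → [0,1,2,4,5,6,8]=35  [0,2,3,4,6,7,8]=105  [0,2,4,5,6,7,8]=105  [1,2,4,5,6,7,8]=140  [1,3,4,5,6,7,8]=210  [2,3,4,5,6,7,8]=210
  first=0(c) contributes 560
  first=1(a) contributes 420
  first=3(b) contributes 280
|[w]| = 1260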